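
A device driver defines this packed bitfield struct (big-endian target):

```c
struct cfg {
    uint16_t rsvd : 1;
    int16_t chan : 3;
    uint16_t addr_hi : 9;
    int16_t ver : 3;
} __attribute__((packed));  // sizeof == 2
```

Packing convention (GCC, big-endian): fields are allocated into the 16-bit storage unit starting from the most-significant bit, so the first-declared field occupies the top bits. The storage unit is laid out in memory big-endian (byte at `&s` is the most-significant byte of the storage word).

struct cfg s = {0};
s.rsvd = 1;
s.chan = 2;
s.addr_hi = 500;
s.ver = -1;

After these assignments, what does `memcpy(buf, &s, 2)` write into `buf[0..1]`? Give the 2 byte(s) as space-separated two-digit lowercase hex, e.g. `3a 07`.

af a7

rsvd (1b) val=1 bits=0x1 at bit 15: 0x8000
chan (3b) val=2 bits=0x2 at bit 12: 0xa000
addr_hi (9b) val=500 bits=0x1f4 at bit 3: 0xafa0
ver (3b) val=-1 bits=0x7 at bit 0: 0xafa7
word = 0xafa7 → big-endian bytes:
  [0]=0xaf  [1]=0xa7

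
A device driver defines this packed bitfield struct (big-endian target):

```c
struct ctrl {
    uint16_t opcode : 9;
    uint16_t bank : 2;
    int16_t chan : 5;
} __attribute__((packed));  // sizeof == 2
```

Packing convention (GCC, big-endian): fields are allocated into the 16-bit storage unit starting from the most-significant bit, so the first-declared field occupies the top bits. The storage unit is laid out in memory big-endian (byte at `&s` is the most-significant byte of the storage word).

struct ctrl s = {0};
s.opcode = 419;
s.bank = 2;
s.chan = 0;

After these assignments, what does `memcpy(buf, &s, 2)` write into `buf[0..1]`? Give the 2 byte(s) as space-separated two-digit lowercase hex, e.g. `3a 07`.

[7+:9] opcode=419 & 0x1ff = 0x1a3; word=0xd180
[5+:2] bank=2 & 0x3 = 0x2; word=0xd1c0
[0+:5] chan=0 & 0x1f = 0x0; word=0xd1c0
word = 0xd1c0 → big-endian bytes:
  [0]=0xd1  [1]=0xc0

d1 c0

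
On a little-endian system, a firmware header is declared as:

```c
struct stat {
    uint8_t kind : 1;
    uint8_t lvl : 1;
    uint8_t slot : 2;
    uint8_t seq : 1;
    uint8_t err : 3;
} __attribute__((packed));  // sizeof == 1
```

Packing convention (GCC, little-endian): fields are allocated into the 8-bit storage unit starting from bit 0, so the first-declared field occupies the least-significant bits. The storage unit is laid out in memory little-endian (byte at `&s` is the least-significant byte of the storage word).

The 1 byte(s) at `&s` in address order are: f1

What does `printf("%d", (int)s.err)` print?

[0]=0xf1 (little-endian) → word 0xf1
kind [0+:1] = (word>>0) & 0x1 = 1
lvl [1+:1] = (word>>1) & 0x1 = 0
slot [2+:2] = (word>>2) & 0x3 = 0
seq [4+:1] = (word>>4) & 0x1 = 1
err [5+:3] = (word>>5) & 0x7 = 7  ←

7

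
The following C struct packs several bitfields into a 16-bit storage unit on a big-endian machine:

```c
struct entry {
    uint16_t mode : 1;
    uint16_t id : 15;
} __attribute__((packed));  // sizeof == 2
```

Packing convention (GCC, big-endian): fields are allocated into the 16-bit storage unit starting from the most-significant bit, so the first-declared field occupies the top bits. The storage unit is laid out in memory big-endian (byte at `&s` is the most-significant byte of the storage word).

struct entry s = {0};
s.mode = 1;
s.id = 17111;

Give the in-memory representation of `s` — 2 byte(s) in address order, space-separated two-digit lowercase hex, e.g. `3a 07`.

mode:1 = 1 → 0x1 << 15 → word 0x8000
id:15 = 17111 → 0x42d7 << 0 → word 0xc2d7
word = 0xc2d7 → big-endian bytes:
  [0]=0xc2  [1]=0xd7

c2 d7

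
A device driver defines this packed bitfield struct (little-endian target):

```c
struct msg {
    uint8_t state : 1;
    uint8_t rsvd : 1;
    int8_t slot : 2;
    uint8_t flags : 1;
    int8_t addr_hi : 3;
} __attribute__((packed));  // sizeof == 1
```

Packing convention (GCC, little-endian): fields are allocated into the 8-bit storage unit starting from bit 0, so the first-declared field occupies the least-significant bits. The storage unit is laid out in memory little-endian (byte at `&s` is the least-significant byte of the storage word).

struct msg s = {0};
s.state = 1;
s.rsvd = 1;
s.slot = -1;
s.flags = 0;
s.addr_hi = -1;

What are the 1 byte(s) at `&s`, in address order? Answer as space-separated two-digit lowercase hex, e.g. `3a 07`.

state:1 = 1 → 0x1 << 0 → word 0x01
rsvd:1 = 1 → 0x1 << 1 → word 0x03
slot:2 = -1 → 0x3 << 2 → word 0x0f
flags:1 = 0 → 0x0 << 4 → word 0x0f
addr_hi:3 = -1 → 0x7 << 5 → word 0xef
word = 0xef → little-endian bytes:
  [0]=0xef

ef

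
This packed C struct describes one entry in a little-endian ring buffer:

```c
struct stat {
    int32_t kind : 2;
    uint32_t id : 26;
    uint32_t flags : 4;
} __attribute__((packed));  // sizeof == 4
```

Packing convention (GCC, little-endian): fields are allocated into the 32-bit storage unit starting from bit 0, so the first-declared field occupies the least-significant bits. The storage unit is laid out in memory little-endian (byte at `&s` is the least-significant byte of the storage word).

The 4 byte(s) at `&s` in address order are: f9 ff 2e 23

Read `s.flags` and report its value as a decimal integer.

2

[0]=0xf9 [1]=0xff [2]=0x2e [3]=0x23 (little-endian) → word 0x232efff9
kind [0+:2] = (word>>0) & 0x3 = 1
id [2+:26] = (word>>2) & 0x3ffffff = 13352958
flags [28+:4] = (word>>28) & 0xf = 2  ←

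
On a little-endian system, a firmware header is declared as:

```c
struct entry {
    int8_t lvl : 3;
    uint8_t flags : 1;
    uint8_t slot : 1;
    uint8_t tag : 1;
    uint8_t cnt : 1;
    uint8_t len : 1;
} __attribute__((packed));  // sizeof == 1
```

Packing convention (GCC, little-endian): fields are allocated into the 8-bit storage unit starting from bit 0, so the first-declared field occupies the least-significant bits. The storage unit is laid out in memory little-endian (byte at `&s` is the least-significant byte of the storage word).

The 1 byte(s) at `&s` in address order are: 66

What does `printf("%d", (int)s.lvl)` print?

-2

[0]=0x66 (little-endian) → word 0x66
lvl [0+:3] = (word>>0) & 0x7 = 6  ←
flags [3+:1] = (word>>3) & 0x1 = 0
slot [4+:1] = (word>>4) & 0x1 = 0
tag [5+:1] = (word>>5) & 0x1 = 1
cnt [6+:1] = (word>>6) & 0x1 = 1
len [7+:1] = (word>>7) & 0x1 = 0
lvl signed 3b, MSB=1: 6 - 8 = -2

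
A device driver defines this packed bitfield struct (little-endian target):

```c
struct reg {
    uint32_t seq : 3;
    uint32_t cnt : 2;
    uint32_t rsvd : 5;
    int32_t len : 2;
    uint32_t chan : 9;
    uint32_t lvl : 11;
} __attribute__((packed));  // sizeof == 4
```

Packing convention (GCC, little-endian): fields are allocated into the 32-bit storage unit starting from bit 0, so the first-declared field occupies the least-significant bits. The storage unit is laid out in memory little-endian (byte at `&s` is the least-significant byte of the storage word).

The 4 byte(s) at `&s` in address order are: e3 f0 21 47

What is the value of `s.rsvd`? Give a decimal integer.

7

[0]=0xe3 [1]=0xf0 [2]=0x21 [3]=0x47 (little-endian) → word 0x4721f0e3
seq [0+:3] = (word>>0) & 0x7 = 3
cnt [3+:2] = (word>>3) & 0x3 = 0
rsvd [5+:5] = (word>>5) & 0x1f = 7  ←
len [10+:2] = (word>>10) & 0x3 = 0
chan [12+:9] = (word>>12) & 0x1ff = 31
lvl [21+:11] = (word>>21) & 0x7ff = 569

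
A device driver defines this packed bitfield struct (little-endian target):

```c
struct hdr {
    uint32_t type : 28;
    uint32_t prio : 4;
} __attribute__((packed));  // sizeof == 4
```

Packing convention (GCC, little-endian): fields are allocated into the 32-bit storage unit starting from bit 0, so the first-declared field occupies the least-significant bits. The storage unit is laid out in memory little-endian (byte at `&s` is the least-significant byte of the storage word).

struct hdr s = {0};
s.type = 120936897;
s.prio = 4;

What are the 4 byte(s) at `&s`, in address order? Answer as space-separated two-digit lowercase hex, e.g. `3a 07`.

[0+:28] type=120936897 & 0xfffffff = 0x73559c1; word=0x073559c1
[28+:4] prio=4 & 0xf = 0x4; word=0x473559c1
word = 0x473559c1 → little-endian bytes:
  [0]=0xc1  [1]=0x59  [2]=0x35  [3]=0x47

c1 59 35 47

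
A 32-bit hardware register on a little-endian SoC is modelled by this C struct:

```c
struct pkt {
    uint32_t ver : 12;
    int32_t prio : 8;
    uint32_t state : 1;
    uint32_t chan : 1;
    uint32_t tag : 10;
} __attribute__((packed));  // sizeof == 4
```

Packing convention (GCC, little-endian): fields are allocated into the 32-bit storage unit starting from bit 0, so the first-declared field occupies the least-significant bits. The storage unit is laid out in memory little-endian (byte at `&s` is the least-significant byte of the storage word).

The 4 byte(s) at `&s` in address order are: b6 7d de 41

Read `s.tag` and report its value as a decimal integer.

[0]=0xb6 [1]=0x7d [2]=0xde [3]=0x41 (little-endian) → word 0x41de7db6
ver [0+:12] = (word>>0) & 0xfff = 3510
prio [12+:8] = (word>>12) & 0xff = 231
state [20+:1] = (word>>20) & 0x1 = 1
chan [21+:1] = (word>>21) & 0x1 = 0
tag [22+:10] = (word>>22) & 0x3ff = 263  ←

263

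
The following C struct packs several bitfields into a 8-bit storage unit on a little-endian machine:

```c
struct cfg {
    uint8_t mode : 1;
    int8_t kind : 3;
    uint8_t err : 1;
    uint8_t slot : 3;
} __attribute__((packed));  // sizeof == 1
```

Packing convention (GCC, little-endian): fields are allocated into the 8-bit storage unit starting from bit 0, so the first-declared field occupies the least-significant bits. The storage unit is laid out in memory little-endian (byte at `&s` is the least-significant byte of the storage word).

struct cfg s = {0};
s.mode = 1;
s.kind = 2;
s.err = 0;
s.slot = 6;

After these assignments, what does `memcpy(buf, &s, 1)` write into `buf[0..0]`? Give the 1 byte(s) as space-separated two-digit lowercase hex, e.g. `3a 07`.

c5

[0+:1] mode=1 & 0x1 = 0x1; word=0x01
[1+:3] kind=2 & 0x7 = 0x2; word=0x05
[4+:1] err=0 & 0x1 = 0x0; word=0x05
[5+:3] slot=6 & 0x7 = 0x6; word=0xc5
word = 0xc5 → little-endian bytes:
  [0]=0xc5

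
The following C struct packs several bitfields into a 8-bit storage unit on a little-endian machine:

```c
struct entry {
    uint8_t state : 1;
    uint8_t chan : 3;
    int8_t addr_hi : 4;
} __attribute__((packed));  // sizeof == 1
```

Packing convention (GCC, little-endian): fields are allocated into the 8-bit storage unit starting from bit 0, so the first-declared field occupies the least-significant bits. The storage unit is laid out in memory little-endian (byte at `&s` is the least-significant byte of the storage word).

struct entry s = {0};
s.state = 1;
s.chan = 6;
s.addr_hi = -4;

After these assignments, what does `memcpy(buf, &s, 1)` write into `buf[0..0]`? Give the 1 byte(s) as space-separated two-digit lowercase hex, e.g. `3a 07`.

cd

state (1b) val=1 bits=0x1 at bit 0: 0x01
chan (3b) val=6 bits=0x6 at bit 1: 0x0d
addr_hi (4b) val=-4 bits=0xc at bit 4: 0xcd
word = 0xcd → little-endian bytes:
  [0]=0xcd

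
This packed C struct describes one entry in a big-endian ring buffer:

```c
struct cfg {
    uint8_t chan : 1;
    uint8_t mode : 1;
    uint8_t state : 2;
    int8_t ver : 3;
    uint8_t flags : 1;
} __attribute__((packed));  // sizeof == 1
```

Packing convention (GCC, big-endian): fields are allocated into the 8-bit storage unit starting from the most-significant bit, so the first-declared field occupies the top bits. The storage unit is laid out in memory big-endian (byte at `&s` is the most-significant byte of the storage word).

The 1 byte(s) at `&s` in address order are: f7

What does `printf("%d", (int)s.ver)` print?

3

[0]=0xf7 (big-endian) → word 0xf7
chan [7+:1] = (word>>7) & 0x1 = 1
mode [6+:1] = (word>>6) & 0x1 = 1
state [4+:2] = (word>>4) & 0x3 = 3
ver [1+:3] = (word>>1) & 0x7 = 3  ←
flags [0+:1] = (word>>0) & 0x1 = 1
ver signed 3b, MSB=0: value = 3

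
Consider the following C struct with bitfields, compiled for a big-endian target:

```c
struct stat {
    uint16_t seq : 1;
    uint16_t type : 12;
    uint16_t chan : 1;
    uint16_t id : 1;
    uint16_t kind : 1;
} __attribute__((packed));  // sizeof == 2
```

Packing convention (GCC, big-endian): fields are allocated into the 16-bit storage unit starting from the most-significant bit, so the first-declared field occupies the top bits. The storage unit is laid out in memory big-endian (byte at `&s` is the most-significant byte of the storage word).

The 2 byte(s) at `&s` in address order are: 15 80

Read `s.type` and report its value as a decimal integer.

688

[0]=0x15 [1]=0x80 (big-endian) → word 0x1580
seq:1 @ bit 15 → (0x1580>>15)&0x1 = 0x0
type:12 @ bit 3 → (0x1580>>3)&0xfff = 0x2b0  ←
chan:1 @ bit 2 → (0x1580>>2)&0x1 = 0x0
id:1 @ bit 1 → (0x1580>>1)&0x1 = 0x0
kind:1 @ bit 0 → (0x1580>>0)&0x1 = 0x0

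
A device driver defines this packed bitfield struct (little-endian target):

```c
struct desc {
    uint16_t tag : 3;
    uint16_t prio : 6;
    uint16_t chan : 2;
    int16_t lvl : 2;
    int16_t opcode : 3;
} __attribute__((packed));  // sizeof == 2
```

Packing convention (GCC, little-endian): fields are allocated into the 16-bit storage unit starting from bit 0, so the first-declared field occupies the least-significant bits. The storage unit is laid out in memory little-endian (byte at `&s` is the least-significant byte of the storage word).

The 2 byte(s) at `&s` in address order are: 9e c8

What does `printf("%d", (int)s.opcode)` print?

-2

[0]=0x9e [1]=0xc8 (little-endian) → word 0xc89e
tag:3 @ bit 0 → (0xc89e>>0)&0x7 = 0x6
prio:6 @ bit 3 → (0xc89e>>3)&0x3f = 0x13
chan:2 @ bit 9 → (0xc89e>>9)&0x3 = 0x0
lvl:2 @ bit 11 → (0xc89e>>11)&0x3 = 0x1
opcode:3 @ bit 13 → (0xc89e>>13)&0x7 = 0x6  ←
opcode signed 3b, MSB=1: 6 - 8 = -2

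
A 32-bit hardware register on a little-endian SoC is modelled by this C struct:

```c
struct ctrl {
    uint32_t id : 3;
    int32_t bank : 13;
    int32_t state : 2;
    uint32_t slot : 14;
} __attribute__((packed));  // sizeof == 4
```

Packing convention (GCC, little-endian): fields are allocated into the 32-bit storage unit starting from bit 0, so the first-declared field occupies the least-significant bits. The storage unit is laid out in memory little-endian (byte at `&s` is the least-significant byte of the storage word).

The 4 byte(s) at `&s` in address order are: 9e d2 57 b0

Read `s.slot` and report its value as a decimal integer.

[0]=0x9e [1]=0xd2 [2]=0x57 [3]=0xb0 (little-endian) → word 0xb057d29e
id:3 @ bit 0 → (0xb057d29e>>0)&0x7 = 0x6
bank:13 @ bit 3 → (0xb057d29e>>3)&0x1fff = 0x1a53
state:2 @ bit 16 → (0xb057d29e>>16)&0x3 = 0x3
slot:14 @ bit 18 → (0xb057d29e>>18)&0x3fff = 0x2c15  ←

11285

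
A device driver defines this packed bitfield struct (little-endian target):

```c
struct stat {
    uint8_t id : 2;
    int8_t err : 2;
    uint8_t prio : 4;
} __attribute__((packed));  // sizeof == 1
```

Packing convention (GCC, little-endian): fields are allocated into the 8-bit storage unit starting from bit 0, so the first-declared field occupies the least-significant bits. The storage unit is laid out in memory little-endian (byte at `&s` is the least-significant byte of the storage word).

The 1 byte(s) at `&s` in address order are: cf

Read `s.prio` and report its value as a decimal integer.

[0]=0xcf (little-endian) → word 0xcf
id:2 @ bit 0 → (0xcf>>0)&0x3 = 0x3
err:2 @ bit 2 → (0xcf>>2)&0x3 = 0x3
prio:4 @ bit 4 → (0xcf>>4)&0xf = 0xc  ←

12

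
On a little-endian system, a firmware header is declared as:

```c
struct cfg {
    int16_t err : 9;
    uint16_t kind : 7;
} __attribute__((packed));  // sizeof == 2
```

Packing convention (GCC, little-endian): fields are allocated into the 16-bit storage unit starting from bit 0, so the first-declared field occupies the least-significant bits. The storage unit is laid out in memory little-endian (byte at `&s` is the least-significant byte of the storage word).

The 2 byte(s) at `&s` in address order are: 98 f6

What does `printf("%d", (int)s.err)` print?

[0]=0x98 [1]=0xf6 (little-endian) → word 0xf698
err [0+:9] = (word>>0) & 0x1ff = 152  ←
kind [9+:7] = (word>>9) & 0x7f = 123
err signed 9b, MSB=0: value = 152

152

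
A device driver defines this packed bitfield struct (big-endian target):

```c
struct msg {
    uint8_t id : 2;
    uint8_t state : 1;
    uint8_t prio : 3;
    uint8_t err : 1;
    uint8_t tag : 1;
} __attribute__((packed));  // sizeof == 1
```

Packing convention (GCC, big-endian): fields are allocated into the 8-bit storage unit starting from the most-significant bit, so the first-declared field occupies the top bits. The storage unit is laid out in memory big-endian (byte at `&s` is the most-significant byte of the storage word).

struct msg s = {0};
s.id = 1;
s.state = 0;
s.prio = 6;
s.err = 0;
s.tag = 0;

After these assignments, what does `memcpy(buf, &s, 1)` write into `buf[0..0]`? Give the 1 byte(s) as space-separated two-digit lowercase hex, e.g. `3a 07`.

id:2 = 1 → 0x1 << 6 → word 0x40
state:1 = 0 → 0x0 << 5 → word 0x40
prio:3 = 6 → 0x6 << 2 → word 0x58
err:1 = 0 → 0x0 << 1 → word 0x58
tag:1 = 0 → 0x0 << 0 → word 0x58
word = 0x58 → big-endian bytes:
  [0]=0x58

58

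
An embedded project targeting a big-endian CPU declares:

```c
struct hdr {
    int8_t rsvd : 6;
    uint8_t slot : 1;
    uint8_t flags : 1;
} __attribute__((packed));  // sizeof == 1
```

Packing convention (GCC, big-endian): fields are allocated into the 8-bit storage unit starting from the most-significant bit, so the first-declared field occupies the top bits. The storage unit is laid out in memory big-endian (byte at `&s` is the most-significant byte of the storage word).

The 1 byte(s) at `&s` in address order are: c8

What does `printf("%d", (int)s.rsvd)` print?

-14

[0]=0xc8 (big-endian) → word 0xc8
rsvd [2+:6] = (word>>2) & 0x3f = 50  ←
slot [1+:1] = (word>>1) & 0x1 = 0
flags [0+:1] = (word>>0) & 0x1 = 0
rsvd signed 6b, MSB=1: 50 - 64 = -14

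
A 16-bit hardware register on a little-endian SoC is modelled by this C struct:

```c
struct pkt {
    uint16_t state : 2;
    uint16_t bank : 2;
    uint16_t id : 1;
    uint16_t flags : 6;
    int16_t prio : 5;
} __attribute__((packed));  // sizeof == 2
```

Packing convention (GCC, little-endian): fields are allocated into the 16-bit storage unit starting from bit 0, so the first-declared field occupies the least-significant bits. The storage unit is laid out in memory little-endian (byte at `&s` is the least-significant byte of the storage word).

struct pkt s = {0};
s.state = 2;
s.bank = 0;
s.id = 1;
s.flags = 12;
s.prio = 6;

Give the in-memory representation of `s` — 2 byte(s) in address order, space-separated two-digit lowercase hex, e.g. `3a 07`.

92 31

[0+:2] state=2 & 0x3 = 0x2; word=0x0002
[2+:2] bank=0 & 0x3 = 0x0; word=0x0002
[4+:1] id=1 & 0x1 = 0x1; word=0x0012
[5+:6] flags=12 & 0x3f = 0xc; word=0x0192
[11+:5] prio=6 & 0x1f = 0x6; word=0x3192
word = 0x3192 → little-endian bytes:
  [0]=0x92  [1]=0x31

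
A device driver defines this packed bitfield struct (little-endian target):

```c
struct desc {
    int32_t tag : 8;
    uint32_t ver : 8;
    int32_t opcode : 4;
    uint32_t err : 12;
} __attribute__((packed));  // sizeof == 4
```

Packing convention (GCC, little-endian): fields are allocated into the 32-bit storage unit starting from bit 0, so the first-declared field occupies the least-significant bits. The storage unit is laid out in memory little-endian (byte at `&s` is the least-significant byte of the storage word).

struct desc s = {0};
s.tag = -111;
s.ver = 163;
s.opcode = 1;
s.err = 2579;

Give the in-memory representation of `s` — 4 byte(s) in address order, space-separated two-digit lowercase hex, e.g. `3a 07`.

91 a3 31 a1

tag (8b) val=-111 bits=0x91 at bit 0: 0x00000091
ver (8b) val=163 bits=0xa3 at bit 8: 0x0000a391
opcode (4b) val=1 bits=0x1 at bit 16: 0x0001a391
err (12b) val=2579 bits=0xa13 at bit 20: 0xa131a391
word = 0xa131a391 → little-endian bytes:
  [0]=0x91  [1]=0xa3  [2]=0x31  [3]=0xa1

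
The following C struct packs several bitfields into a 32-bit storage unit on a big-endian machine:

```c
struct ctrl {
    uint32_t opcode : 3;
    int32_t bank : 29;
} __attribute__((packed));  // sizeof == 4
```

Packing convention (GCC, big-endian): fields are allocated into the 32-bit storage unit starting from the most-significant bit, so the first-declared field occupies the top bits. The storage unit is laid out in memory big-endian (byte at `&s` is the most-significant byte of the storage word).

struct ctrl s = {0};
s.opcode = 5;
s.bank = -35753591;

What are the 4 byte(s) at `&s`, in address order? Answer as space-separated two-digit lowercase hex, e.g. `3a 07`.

opcode (3b) val=5 bits=0x5 at bit 29: 0xa0000000
bank (29b) val=-35753591 bits=0x1dde7189 at bit 0: 0xbdde7189
word = 0xbdde7189 → big-endian bytes:
  [0]=0xbd  [1]=0xde  [2]=0x71  [3]=0x89

bd de 71 89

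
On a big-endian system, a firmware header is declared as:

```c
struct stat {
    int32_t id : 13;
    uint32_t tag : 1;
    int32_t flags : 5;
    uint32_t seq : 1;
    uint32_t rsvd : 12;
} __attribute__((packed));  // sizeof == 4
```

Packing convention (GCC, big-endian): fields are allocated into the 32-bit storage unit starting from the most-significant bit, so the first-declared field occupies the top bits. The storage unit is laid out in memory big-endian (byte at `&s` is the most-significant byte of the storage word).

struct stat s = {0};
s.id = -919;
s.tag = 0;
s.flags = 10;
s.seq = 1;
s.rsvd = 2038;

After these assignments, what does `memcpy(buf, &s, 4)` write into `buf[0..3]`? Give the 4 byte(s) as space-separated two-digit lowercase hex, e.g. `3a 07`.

id (13b) val=-919 bits=0x1c69 at bit 19: 0xe3480000
tag (1b) val=0 bits=0x0 at bit 18: 0xe3480000
flags (5b) val=10 bits=0xa at bit 13: 0xe3494000
seq (1b) val=1 bits=0x1 at bit 12: 0xe3495000
rsvd (12b) val=2038 bits=0x7f6 at bit 0: 0xe34957f6
word = 0xe34957f6 → big-endian bytes:
  [0]=0xe3  [1]=0x49  [2]=0x57  [3]=0xf6

e3 49 57 f6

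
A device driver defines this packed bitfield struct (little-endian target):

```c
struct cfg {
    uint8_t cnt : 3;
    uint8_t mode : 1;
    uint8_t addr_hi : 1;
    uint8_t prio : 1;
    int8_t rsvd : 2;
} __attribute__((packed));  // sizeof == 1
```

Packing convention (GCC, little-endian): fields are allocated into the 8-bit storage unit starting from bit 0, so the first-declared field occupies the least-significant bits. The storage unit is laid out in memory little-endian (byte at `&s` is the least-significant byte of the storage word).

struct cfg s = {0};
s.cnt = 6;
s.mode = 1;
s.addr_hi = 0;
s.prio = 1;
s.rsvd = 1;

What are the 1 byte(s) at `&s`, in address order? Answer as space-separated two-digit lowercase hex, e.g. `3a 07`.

6e

cnt:3 = 6 → 0x6 << 0 → word 0x06
mode:1 = 1 → 0x1 << 3 → word 0x0e
addr_hi:1 = 0 → 0x0 << 4 → word 0x0e
prio:1 = 1 → 0x1 << 5 → word 0x2e
rsvd:2 = 1 → 0x1 << 6 → word 0x6e
word = 0x6e → little-endian bytes:
  [0]=0x6e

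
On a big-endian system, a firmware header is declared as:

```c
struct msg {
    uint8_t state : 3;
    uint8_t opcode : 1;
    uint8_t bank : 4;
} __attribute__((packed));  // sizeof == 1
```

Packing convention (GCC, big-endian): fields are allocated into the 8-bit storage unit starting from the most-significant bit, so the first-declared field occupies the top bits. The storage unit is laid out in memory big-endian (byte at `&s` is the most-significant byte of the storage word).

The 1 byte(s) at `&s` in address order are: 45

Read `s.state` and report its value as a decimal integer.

[0]=0x45 (big-endian) → word 0x45
state [5+:3] = (word>>5) & 0x7 = 2  ←
opcode [4+:1] = (word>>4) & 0x1 = 0
bank [0+:4] = (word>>0) & 0xf = 5

2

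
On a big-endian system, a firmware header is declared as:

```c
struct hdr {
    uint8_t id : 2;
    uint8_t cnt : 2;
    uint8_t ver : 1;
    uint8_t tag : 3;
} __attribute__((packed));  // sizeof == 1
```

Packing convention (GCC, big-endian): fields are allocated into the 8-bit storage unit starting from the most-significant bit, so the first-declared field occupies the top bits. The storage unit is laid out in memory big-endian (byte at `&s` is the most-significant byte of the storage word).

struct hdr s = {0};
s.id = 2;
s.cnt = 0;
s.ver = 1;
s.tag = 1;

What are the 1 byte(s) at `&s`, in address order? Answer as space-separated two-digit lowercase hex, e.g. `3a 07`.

id (2b) val=2 bits=0x2 at bit 6: 0x80
cnt (2b) val=0 bits=0x0 at bit 4: 0x80
ver (1b) val=1 bits=0x1 at bit 3: 0x88
tag (3b) val=1 bits=0x1 at bit 0: 0x89
word = 0x89 → big-endian bytes:
  [0]=0x89

89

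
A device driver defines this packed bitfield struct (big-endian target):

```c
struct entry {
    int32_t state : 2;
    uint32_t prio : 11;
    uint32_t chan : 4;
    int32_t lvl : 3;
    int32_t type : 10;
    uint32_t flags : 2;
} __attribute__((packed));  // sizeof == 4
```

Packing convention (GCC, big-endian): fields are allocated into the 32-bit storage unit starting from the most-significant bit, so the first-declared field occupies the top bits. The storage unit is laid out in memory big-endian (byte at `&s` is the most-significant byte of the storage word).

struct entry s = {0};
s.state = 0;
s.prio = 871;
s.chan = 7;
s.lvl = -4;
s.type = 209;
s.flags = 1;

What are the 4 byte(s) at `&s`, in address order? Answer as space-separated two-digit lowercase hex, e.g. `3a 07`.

[30+:2] state=0 & 0x3 = 0x0; word=0x00000000
[19+:11] prio=871 & 0x7ff = 0x367; word=0x1b380000
[15+:4] chan=7 & 0xf = 0x7; word=0x1b3b8000
[12+:3] lvl=-4 & 0x7 = 0x4; word=0x1b3bc000
[2+:10] type=209 & 0x3ff = 0xd1; word=0x1b3bc344
[0+:2] flags=1 & 0x3 = 0x1; word=0x1b3bc345
word = 0x1b3bc345 → big-endian bytes:
  [0]=0x1b  [1]=0x3b  [2]=0xc3  [3]=0x45

1b 3b c3 45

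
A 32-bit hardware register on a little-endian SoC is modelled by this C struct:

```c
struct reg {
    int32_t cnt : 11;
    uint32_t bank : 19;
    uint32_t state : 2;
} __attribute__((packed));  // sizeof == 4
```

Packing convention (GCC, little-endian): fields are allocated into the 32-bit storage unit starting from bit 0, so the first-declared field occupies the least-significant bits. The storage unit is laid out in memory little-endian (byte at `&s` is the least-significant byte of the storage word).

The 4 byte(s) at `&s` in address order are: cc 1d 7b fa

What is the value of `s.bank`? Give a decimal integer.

479075

[0]=0xcc [1]=0x1d [2]=0x7b [3]=0xfa (little-endian) → word 0xfa7b1dcc
cnt:11 @ bit 0 → (0xfa7b1dcc>>0)&0x7ff = 0x5cc
bank:19 @ bit 11 → (0xfa7b1dcc>>11)&0x7ffff = 0x74f63  ←
state:2 @ bit 30 → (0xfa7b1dcc>>30)&0x3 = 0x3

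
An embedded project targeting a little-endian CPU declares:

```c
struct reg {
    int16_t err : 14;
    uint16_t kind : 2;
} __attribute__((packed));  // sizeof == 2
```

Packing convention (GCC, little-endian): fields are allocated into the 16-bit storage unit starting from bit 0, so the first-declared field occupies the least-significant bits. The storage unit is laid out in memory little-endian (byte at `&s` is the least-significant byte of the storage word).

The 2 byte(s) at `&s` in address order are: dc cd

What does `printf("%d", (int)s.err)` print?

[0]=0xdc [1]=0xcd (little-endian) → word 0xcddc
err [0+:14] = (word>>0) & 0x3fff = 3548  ←
kind [14+:2] = (word>>14) & 0x3 = 3
err signed 14b, MSB=0: value = 3548

3548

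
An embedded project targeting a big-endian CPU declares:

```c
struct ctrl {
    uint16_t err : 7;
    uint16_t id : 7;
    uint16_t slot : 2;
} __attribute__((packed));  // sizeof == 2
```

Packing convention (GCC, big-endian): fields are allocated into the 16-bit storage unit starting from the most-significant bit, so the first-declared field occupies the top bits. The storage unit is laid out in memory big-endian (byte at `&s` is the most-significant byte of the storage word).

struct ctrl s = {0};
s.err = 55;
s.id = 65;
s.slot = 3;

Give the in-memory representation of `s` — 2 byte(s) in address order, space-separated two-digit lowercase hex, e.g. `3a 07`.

err:7 = 55 → 0x37 << 9 → word 0x6e00
id:7 = 65 → 0x41 << 2 → word 0x6f04
slot:2 = 3 → 0x3 << 0 → word 0x6f07
word = 0x6f07 → big-endian bytes:
  [0]=0x6f  [1]=0x07

6f 07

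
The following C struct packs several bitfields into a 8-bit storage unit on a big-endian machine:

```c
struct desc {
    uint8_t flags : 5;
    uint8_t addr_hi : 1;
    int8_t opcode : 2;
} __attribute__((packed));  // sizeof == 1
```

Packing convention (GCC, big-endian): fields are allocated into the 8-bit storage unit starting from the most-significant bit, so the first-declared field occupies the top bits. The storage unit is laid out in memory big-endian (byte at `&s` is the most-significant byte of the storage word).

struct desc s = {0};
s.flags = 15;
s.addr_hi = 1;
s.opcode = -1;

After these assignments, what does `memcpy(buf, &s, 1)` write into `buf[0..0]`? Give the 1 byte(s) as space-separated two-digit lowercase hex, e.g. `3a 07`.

7f

flags (5b) val=15 bits=0xf at bit 3: 0x78
addr_hi (1b) val=1 bits=0x1 at bit 2: 0x7c
opcode (2b) val=-1 bits=0x3 at bit 0: 0x7f
word = 0x7f → big-endian bytes:
  [0]=0x7f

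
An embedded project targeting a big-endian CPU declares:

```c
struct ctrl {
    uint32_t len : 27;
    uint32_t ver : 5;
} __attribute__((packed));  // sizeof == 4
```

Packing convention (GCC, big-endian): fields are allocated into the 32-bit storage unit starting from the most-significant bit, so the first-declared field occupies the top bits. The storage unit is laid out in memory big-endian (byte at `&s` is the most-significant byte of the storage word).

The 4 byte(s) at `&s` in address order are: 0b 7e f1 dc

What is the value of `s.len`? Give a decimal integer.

6027150

[0]=0x0b [1]=0x7e [2]=0xf1 [3]=0xdc (big-endian) → word 0x0b7ef1dc
len [5+:27] = (word>>5) & 0x7ffffff = 6027150  ←
ver [0+:5] = (word>>0) & 0x1f = 28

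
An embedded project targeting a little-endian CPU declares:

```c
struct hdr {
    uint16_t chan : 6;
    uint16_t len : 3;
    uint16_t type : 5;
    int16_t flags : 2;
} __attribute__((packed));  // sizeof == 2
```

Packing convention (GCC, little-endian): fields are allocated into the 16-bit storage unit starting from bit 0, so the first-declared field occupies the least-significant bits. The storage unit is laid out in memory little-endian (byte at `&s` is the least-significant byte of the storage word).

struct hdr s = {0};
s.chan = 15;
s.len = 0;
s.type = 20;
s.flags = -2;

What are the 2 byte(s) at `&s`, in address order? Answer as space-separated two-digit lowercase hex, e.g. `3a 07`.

[0+:6] chan=15 & 0x3f = 0xf; word=0x000f
[6+:3] len=0 & 0x7 = 0x0; word=0x000f
[9+:5] type=20 & 0x1f = 0x14; word=0x280f
[14+:2] flags=-2 & 0x3 = 0x2; word=0xa80f
word = 0xa80f → little-endian bytes:
  [0]=0x0f  [1]=0xa8

0f a8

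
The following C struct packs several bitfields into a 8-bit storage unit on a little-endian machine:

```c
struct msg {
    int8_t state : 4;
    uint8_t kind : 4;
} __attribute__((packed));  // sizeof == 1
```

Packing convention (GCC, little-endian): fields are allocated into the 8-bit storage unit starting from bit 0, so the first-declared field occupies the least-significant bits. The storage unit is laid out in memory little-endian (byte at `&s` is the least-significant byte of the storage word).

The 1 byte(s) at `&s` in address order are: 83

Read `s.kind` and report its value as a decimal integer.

8

[0]=0x83 (little-endian) → word 0x83
state:4 @ bit 0 → (0x83>>0)&0xf = 0x3
kind:4 @ bit 4 → (0x83>>4)&0xf = 0x8  ←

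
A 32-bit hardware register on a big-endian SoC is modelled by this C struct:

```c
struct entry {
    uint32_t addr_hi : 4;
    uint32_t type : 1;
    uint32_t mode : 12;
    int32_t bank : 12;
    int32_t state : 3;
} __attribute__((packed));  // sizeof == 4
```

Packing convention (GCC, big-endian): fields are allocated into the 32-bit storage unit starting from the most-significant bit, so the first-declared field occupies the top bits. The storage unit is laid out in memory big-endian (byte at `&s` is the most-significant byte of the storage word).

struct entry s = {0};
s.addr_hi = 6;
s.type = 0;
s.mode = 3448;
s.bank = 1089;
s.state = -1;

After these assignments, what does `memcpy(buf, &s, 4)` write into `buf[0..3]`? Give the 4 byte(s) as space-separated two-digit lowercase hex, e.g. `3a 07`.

addr_hi:4 = 6 → 0x6 << 28 → word 0x60000000
type:1 = 0 → 0x0 << 27 → word 0x60000000
mode:12 = 3448 → 0xd78 << 15 → word 0x66bc0000
bank:12 = 1089 → 0x441 << 3 → word 0x66bc2208
state:3 = -1 → 0x7 << 0 → word 0x66bc220f
word = 0x66bc220f → big-endian bytes:
  [0]=0x66  [1]=0xbc  [2]=0x22  [3]=0x0f

66 bc 22 0f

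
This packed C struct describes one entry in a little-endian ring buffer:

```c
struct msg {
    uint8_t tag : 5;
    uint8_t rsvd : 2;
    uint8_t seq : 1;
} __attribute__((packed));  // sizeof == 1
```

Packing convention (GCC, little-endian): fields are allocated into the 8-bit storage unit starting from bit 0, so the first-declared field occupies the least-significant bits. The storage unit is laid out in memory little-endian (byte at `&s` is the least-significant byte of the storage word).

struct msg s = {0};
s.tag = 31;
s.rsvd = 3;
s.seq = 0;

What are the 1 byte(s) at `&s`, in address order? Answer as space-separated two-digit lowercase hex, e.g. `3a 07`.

tag (5b) val=31 bits=0x1f at bit 0: 0x1f
rsvd (2b) val=3 bits=0x3 at bit 5: 0x7f
seq (1b) val=0 bits=0x0 at bit 7: 0x7f
word = 0x7f → little-endian bytes:
  [0]=0x7f

7f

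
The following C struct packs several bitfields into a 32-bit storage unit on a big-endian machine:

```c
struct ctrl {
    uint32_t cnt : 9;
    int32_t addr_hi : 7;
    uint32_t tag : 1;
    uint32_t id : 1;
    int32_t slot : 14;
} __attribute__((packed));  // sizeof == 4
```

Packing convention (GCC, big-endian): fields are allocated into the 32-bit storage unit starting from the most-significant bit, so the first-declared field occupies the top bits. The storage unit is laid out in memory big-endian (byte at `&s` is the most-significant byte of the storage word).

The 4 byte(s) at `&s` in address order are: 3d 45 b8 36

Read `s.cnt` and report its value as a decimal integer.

122

[0]=0x3d [1]=0x45 [2]=0xb8 [3]=0x36 (big-endian) → word 0x3d45b836
cnt:9 @ bit 23 → (0x3d45b836>>23)&0x1ff = 0x7a  ←
addr_hi:7 @ bit 16 → (0x3d45b836>>16)&0x7f = 0x45
tag:1 @ bit 15 → (0x3d45b836>>15)&0x1 = 0x1
id:1 @ bit 14 → (0x3d45b836>>14)&0x1 = 0x0
slot:14 @ bit 0 → (0x3d45b836>>0)&0x3fff = 0x3836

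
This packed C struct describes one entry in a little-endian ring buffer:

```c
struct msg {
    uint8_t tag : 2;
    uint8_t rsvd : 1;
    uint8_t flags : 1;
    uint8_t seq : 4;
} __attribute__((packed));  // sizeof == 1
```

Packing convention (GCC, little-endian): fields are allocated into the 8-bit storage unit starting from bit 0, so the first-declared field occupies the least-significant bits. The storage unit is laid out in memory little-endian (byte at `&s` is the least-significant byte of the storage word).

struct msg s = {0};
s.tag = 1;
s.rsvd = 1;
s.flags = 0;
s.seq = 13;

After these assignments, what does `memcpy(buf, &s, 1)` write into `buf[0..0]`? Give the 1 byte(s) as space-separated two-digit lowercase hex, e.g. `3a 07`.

d5

tag (2b) val=1 bits=0x1 at bit 0: 0x01
rsvd (1b) val=1 bits=0x1 at bit 2: 0x05
flags (1b) val=0 bits=0x0 at bit 3: 0x05
seq (4b) val=13 bits=0xd at bit 4: 0xd5
word = 0xd5 → little-endian bytes:
  [0]=0xd5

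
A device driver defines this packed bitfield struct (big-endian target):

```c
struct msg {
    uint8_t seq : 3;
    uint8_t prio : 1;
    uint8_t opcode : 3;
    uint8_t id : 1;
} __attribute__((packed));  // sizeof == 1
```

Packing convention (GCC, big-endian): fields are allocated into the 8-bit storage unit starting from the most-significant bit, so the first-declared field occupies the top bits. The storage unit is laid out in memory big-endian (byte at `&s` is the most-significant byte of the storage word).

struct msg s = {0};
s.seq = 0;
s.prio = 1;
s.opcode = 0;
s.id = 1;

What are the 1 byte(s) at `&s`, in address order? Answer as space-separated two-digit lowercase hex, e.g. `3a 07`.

11

[5+:3] seq=0 & 0x7 = 0x0; word=0x00
[4+:1] prio=1 & 0x1 = 0x1; word=0x10
[1+:3] opcode=0 & 0x7 = 0x0; word=0x10
[0+:1] id=1 & 0x1 = 0x1; word=0x11
word = 0x11 → big-endian bytes:
  [0]=0x11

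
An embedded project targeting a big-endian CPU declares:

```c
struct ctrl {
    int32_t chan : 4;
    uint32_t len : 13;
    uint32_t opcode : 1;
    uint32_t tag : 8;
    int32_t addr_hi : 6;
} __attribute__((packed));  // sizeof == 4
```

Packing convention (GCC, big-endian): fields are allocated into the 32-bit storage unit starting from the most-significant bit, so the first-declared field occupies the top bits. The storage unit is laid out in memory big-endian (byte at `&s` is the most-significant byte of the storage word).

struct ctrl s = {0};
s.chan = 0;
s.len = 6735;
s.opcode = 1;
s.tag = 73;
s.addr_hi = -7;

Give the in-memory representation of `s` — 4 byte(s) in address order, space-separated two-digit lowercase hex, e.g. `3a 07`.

0d 27 d2 79

[28+:4] chan=0 & 0xf = 0x0; word=0x00000000
[15+:13] len=6735 & 0x1fff = 0x1a4f; word=0x0d278000
[14+:1] opcode=1 & 0x1 = 0x1; word=0x0d27c000
[6+:8] tag=73 & 0xff = 0x49; word=0x0d27d240
[0+:6] addr_hi=-7 & 0x3f = 0x39; word=0x0d27d279
word = 0x0d27d279 → big-endian bytes:
  [0]=0x0d  [1]=0x27  [2]=0xd2  [3]=0x79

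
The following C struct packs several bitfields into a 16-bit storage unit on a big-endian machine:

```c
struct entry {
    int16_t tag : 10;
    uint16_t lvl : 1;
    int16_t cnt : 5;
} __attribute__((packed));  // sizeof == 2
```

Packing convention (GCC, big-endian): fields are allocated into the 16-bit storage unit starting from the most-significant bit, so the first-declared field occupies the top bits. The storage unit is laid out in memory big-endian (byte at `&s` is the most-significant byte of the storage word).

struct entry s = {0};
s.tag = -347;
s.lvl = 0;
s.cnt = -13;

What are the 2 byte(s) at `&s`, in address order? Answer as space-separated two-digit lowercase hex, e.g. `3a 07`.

tag (10b) val=-347 bits=0x2a5 at bit 6: 0xa940
lvl (1b) val=0 bits=0x0 at bit 5: 0xa940
cnt (5b) val=-13 bits=0x13 at bit 0: 0xa953
word = 0xa953 → big-endian bytes:
  [0]=0xa9  [1]=0x53

a9 53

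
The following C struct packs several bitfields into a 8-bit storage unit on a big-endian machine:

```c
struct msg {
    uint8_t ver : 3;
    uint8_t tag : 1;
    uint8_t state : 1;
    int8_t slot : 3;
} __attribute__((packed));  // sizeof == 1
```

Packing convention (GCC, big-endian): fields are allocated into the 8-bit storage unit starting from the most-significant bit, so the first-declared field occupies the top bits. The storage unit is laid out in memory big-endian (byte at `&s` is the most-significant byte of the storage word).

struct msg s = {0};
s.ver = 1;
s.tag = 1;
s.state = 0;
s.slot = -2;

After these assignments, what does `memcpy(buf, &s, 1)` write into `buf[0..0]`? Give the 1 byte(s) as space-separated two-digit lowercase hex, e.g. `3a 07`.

[5+:3] ver=1 & 0x7 = 0x1; word=0x20
[4+:1] tag=1 & 0x1 = 0x1; word=0x30
[3+:1] state=0 & 0x1 = 0x0; word=0x30
[0+:3] slot=-2 & 0x7 = 0x6; word=0x36
word = 0x36 → big-endian bytes:
  [0]=0x36

36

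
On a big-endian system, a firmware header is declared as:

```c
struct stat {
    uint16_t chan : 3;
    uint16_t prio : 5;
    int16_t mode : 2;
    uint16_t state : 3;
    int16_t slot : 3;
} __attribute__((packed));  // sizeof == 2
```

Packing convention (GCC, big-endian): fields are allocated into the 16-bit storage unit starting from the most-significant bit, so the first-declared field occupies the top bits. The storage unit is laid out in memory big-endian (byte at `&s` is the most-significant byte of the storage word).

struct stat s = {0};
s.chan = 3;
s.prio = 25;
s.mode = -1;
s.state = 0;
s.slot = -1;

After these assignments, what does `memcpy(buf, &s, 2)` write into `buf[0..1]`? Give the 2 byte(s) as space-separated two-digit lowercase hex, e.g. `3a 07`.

[13+:3] chan=3 & 0x7 = 0x3; word=0x6000
[8+:5] prio=25 & 0x1f = 0x19; word=0x7900
[6+:2] mode=-1 & 0x3 = 0x3; word=0x79c0
[3+:3] state=0 & 0x7 = 0x0; word=0x79c0
[0+:3] slot=-1 & 0x7 = 0x7; word=0x79c7
word = 0x79c7 → big-endian bytes:
  [0]=0x79  [1]=0xc7

79 c7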